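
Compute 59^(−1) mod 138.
59^(−1) ≡ 131 (mod 138)

Apply the extended Euclidean algorithm to (138, 59), tracking rows (r, s, t) with s·138 + t·59 = r. Each division r_prev = q·r_cur + r_new produces the new row as (previous row) − q·(current row):
  row A: (138, 1, 0)   [1·138 + 0·59 = 138]
  row B: (59, 0, 1)   [0·138 + 1·59 = 59]
  138 = 2·59 + 20   → row C = row A − 2·row B = (20, 1, −2)   [check: 1·138 − 2·59 = 20]
  59 = 2·20 + 19   → row D = row B − 2·row C = (19, −2, 5)   [check: −2·138 + 5·59 = 19]
  20 = 1·19 + 1   → row E = row C − 1·row D = (1, 3, −7)   [check: 3·138 − 7·59 = 1]
  19 = 19·1 + 0   → remainder 0, stop. gcd = 1 (last nonzero row E).
The gcd is 1, so 59 is invertible mod 138. The last nonzero row gives 3·138 − 7·59 = 1, so t = −7. So 59^(−1) ≡ −7 ≡ 131 (mod 138). Verify: 59 · 131 = 7729 ≡ 1 (mod 138). ✓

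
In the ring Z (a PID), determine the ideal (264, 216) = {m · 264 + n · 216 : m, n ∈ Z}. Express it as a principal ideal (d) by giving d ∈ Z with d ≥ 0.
(264, 216) = (24); d = 24

In the PID Z, (a, b) is generated by gcd(a, b). Compute gcd(264, 216) with the extended Euclidean algorithm, tracking rows (r, s, t) with s·264 + t·216 = r:
  row A: (264, 1, 0)   [1·264 + 0·216 = 264]
  row B: (216, 0, 1)   [0·264 + 1·216 = 216]
  264 = 1·216 + 48   → row C = row A − 1·row B = (48, 1, −1)   [check: 1·264 − 1·216 = 48]
  216 = 4·48 + 24   → row D = row B − 4·row C = (24, −4, 5)   [check: −4·264 + 5·216 = 24]
  48 = 2·24 + 0   → remainder 0, stop. gcd = 24 (last nonzero row D).
So gcd(264, 216) = 24, with Bézout identity −4·264 + 5·216 = 24. Containment (⊇): the Bézout identity exhibits 24 as an element of (264, 216), giving (24) ⊆ (264, 216). Containment (⊆): since 24 | 264 and 24 | 216 (264 = 24·11, 216 = 24·9), every Z-linear combination of 264 and 216 is divisible by 24, so (264, 216) ⊆ (24). Therefore (264, 216) = (24), d = 24.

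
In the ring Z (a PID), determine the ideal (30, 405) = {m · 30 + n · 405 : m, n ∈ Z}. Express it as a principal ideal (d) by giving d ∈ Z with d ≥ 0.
(30, 405) = (15); d = 15

In the PID Z, (a, b) is generated by gcd(a, b). Compute gcd(405, 30) with the extended Euclidean algorithm, tracking rows (r, s, t) with s·405 + t·30 = r:
  row A: (405, 1, 0)   [1·405 + 0·30 = 405]
  row B: (30, 0, 1)   [0·405 + 1·30 = 30]
  405 = 13·30 + 15   → row C = row A − 13·row B = (15, 1, −13)   [check: 1·405 − 13·30 = 15]
  30 = 2·15 + 0   → remainder 0, stop. gcd = 15 (last nonzero row C).
So gcd(30, 405) = 15, with Bézout identity 1·405 − 13·30 = 15. Containment (⊇): the Bézout identity exhibits 15 as an element of (30, 405), giving (15) ⊆ (30, 405). Containment (⊆): since 15 | 30 and 15 | 405 (30 = 15·2, 405 = 15·27), every Z-linear combination of 30 and 405 is divisible by 15, so (30, 405) ⊆ (15). Therefore (30, 405) = (15), d = 15.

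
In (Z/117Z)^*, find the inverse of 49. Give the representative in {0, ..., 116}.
49^(−1) ≡ 43 (mod 117)

Apply the extended Euclidean algorithm to (117, 49), tracking rows (r, s, t) with s·117 + t·49 = r. Each division r_prev = q·r_cur + r_new produces the new row as (previous row) − q·(current row):
  row A: (117, 1, 0)   [1·117 + 0·49 = 117]
  row B: (49, 0, 1)   [0·117 + 1·49 = 49]
  117 = 2·49 + 19   → row C = row A − 2·row B = (19, 1, −2)   [check: 1·117 − 2·49 = 19]
  49 = 2·19 + 11   → row D = row B − 2·row C = (11, −2, 5)   [check: −2·117 + 5·49 = 11]
  19 = 1·11 + 8   → row E = row C − 1·row D = (8, 3, −7)   [check: 3·117 − 7·49 = 8]
  11 = 1·8 + 3   → row F = row D − 1·row E = (3, −5, 12)   [check: −5·117 + 12·49 = 3]
  8 = 2·3 + 2   → row G = row E − 2·row F = (2, 13, −31)   [check: 13·117 − 31·49 = 2]
  3 = 1·2 + 1   → row H = row F − 1·row G = (1, −18, 43)   [check: −18·117 + 43·49 = 1]
  2 = 2·1 + 0   → remainder 0, stop. gcd = 1 (last nonzero row H).
The gcd is 1, so 49 is invertible mod 117. The last nonzero row gives −18·117 + 43·49 = 1, so t = 43. So 49^(−1) ≡ 43 (mod 117). Verify: 49 · 43 = 2107 ≡ 1 (mod 117). ✓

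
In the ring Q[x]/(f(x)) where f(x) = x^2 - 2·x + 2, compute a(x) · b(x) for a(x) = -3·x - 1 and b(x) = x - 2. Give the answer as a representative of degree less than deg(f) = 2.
a · b ≡ 8 - x (mod f(x))

First multiply in Q[x] without reducing: a · b = -3·x^2 + 5·x + 2. Now divide by f(x) = x^2 - 2·x + 2, eliminating the leading term at each step:
  leading term -3·x^2: subtract (-3)·f(x) = -3·x^2 + 6·x - 6, leaving 8 - x
The degree is now < 2, so this is the remainder. Hence a · b ≡ 8 - x in Q[x]/(f).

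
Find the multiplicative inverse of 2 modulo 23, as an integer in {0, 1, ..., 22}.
2^(−1) ≡ 12 (mod 23)

Apply the extended Euclidean algorithm to (23, 2), tracking rows (r, s, t) with s·23 + t·2 = r. Each division r_prev = q·r_cur + r_new produces the new row as (previous row) − q·(current row):
  row A: (23, 1, 0)   [1·23 + 0·2 = 23]
  row B: (2, 0, 1)   [0·23 + 1·2 = 2]
  23 = 11·2 + 1   → row C = row A − 11·row B = (1, 1, −11)   [check: 1·23 − 11·2 = 1]
  2 = 2·1 + 0   → remainder 0, stop. gcd = 1 (last nonzero row C).
The gcd is 1, so 2 is invertible mod 23. The last nonzero row gives 1·23 − 11·2 = 1, so t = −11. So 2^(−1) ≡ −11 ≡ 12 (mod 23). Verify: 2 · 12 = 24 ≡ 1 (mod 23). ✓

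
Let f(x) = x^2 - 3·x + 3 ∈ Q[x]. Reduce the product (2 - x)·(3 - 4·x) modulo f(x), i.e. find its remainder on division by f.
a · b ≡ x - 6 (mod f(x))

First multiply in Q[x] without reducing: a · b = 4·x^2 - 11·x + 6. Now divide by f(x) = x^2 - 3·x + 3, eliminating the leading term at each step:
  leading term 4·x^2: subtract (4)·f(x) = 4·x^2 - 12·x + 12, leaving x - 6
The degree is now < 2, so this is the remainder. Hence a · b ≡ x - 6 in Q[x]/(f).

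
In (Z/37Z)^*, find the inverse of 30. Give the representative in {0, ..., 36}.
30^(−1) ≡ 21 (mod 37)

Apply the extended Euclidean algorithm to (37, 30), tracking rows (r, s, t) with s·37 + t·30 = r. Each division r_prev = q·r_cur + r_new produces the new row as (previous row) − q·(current row):
  row A: (37, 1, 0)   [1·37 + 0·30 = 37]
  row B: (30, 0, 1)   [0·37 + 1·30 = 30]
  37 = 1·30 + 7   → row C = row A − 1·row B = (7, 1, −1)   [check: 1·37 − 1·30 = 7]
  30 = 4·7 + 2   → row D = row B − 4·row C = (2, −4, 5)   [check: −4·37 + 5·30 = 2]
  7 = 3·2 + 1   → row E = row C − 3·row D = (1, 13, −16)   [check: 13·37 − 16·30 = 1]
  2 = 2·1 + 0   → remainder 0, stop. gcd = 1 (last nonzero row E).
The gcd is 1, so 30 is invertible mod 37. The last nonzero row gives 13·37 − 16·30 = 1, so t = −16. So 30^(−1) ≡ −16 ≡ 21 (mod 37). Verify: 30 · 21 = 630 ≡ 1 (mod 37). ✓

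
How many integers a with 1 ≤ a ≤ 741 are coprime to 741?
432

The number of a ∈ {1, ..., 741} with gcd(a, 741) = 1 is by definition Euler's totient φ(741). φ is multiplicative, with φ(p^e) = p^e − p^(e−1). Factorise 741 = 3 · 13 · 19. Then
  φ(741) = (3 − 1) · (13 − 1) · (19 − 1) = 2 · 12 · 18 = 432.
So there are 432 such integers.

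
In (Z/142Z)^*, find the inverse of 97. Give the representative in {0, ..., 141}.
Apply the extended Euclidean algorithm to (142, 97), tracking rows (r, s, t) with s·142 + t·97 = r. Each division r_prev = q·r_cur + r_new produces the new row as (previous row) − q·(current row):
  row A: (142, 1, 0)   [1·142 + 0·97 = 142]
  row B: (97, 0, 1)   [0·142 + 1·97 = 97]
  142 = 1·97 + 45   → row C = row A − 1·row B = (45, 1, −1)   [check: 1·142 − 1·97 = 45]
  97 = 2·45 + 7   → row D = row B − 2·row C = (7, −2, 3)   [check: −2·142 + 3·97 = 7]
  45 = 6·7 + 3   → row E = row C − 6·row D = (3, 13, −19)   [check: 13·142 − 19·97 = 3]
  7 = 2·3 + 1   → row F = row D − 2·row E = (1, −28, 41)   [check: −28·142 + 41·97 = 1]
  3 = 3·1 + 0   → remainder 0, stop. gcd = 1 (last nonzero row F).
The gcd is 1, so 97 is invertible mod 142. The last nonzero row gives −28·142 + 41·97 = 1, so t = 41. So 97^(−1) ≡ 41 (mod 142). Verify: 97 · 41 = 3977 ≡ 1 (mod 142). ✓

Final answer: 97^(−1) ≡ 41 (mod 142)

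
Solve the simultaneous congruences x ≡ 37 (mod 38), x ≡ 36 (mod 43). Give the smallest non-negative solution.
The moduli 38, 43 are pairwise coprime, so by the CRT there is a unique solution mod 38·43 = 1634.
Solve by successive substitution. Start with x ≡ 37 (mod 38).
  Combine with x ≡ 36 (mod 43): write x = 37 + 38·t and require 37 + 38·t ≡ 36 (mod 43), i.e. 38·t ≡ 36 − 37 ≡ 42 (mod 43). Since 38^(−1) ≡ 17 (mod 43), t ≡ 17·42 ≡ 26 (mod 43). So x ≡ 37 + 38·26 = 1025 (mod 1634).
Unique solution in [0, 1634): x = 1025.

Final answer: x ≡ 1025 (mod 1634); the representative in [0, 1634) is 1025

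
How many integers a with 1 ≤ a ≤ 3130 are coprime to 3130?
The number of a ∈ {1, ..., 3130} with gcd(a, 3130) = 1 is by definition Euler's totient φ(3130). φ is multiplicative, with φ(p^e) = p^e − p^(e−1). Factorise 3130 = 2 · 5 · 313. Then
  φ(3130) = (2 − 1) · (5 − 1) · (313 − 1) = 1 · 4 · 312 = 1248.
So there are 1248 such integers.

Final answer: 1248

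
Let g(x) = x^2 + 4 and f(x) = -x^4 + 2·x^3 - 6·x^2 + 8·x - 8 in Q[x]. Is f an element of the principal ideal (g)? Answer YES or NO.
In Q[x] the ideal (g) consists of all multiples of g, so f ∈ (g) iff g | f, i.e. iff the remainder of f on division by g is 0. Divide f by g (g is monic, so eliminate the leading term of the running remainder at each step):
  leading term -x^4: subtract (-x^2)·g(x) = -x^4 - 4·x^2, leaving 2·x^3 - 2·x^2 + 8·x - 8
  leading term 2·x^3: subtract (2·x)·g(x) = 2·x^3 + 8·x, leaving -2·x^2 - 8
  leading term -2·x^2: subtract (-2)·g(x) = -2·x^2 - 8, leaving 0
The remainder is 0, so f(x) = g(x) · h(x) with h(x) = -x^2 + 2·x - 2. Hence g | f, i.e. f ∈ (g).

Final answer: YES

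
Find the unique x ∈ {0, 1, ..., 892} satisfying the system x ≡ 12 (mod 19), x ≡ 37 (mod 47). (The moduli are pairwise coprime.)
The moduli 19, 47 are pairwise coprime, so by the CRT there is a unique solution mod 19·47 = 893.
Solve by successive substitution. Start with x ≡ 12 (mod 19).
  Combine with x ≡ 37 (mod 47): write x = 12 + 19·t and require 12 + 19·t ≡ 37 (mod 47), i.e. 19·t ≡ 37 − 12 ≡ 25 (mod 47). Since 19^(−1) ≡ 5 (mod 47), t ≡ 5·25 ≡ 31 (mod 47). So x ≡ 12 + 19·31 = 601 (mod 893).
Unique solution in [0, 893): x = 601.

Final answer: x ≡ 601 (mod 893); the representative in [0, 893) is 601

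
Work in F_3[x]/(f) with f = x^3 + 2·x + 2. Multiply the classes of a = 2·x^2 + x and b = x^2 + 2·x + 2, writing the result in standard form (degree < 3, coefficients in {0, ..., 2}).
a · b ≡ 2·x^2 + 2 (mod f(x))

Multiply as integer polynomials: a · b = 2·x^4 + 5·x^3 + 6·x^2 + 2·x. Reducing coefficients mod 3: a · b ≡ 2·x^4 + 2·x^3 + 2·x. Now divide by f(x) = x^3 + 2·x + 2 in F_3[x], eliminating the leading term at each step:
  leading term 2·x^4: subtract (2·x)·f(x) = 2·x^4 + x^2 + x, leaving 2·x^3 + 2·x^2 + x (coefficients mod 3)
  leading term 2·x^3: subtract (2)·f(x) = 2·x^3 + x + 1, leaving 2·x^2 + 2 (coefficients mod 3)
The degree is now < 3, so this is the remainder. Hence a · b ≡ 2·x^2 + 2 in F_3[x]/(f).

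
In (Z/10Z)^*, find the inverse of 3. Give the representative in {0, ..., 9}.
Apply the extended Euclidean algorithm to (10, 3), tracking rows (r, s, t) with s·10 + t·3 = r. Each division r_prev = q·r_cur + r_new produces the new row as (previous row) − q·(current row):
  row A: (10, 1, 0)   [1·10 + 0·3 = 10]
  row B: (3, 0, 1)   [0·10 + 1·3 = 3]
  10 = 3·3 + 1   → row C = row A − 3·row B = (1, 1, −3)   [check: 1·10 − 3·3 = 1]
  3 = 3·1 + 0   → remainder 0, stop. gcd = 1 (last nonzero row C).
The gcd is 1, so 3 is invertible mod 10. The last nonzero row gives 1·10 − 3·3 = 1, so t = −3. So 3^(−1) ≡ −3 ≡ 7 (mod 10). Verify: 3 · 7 = 21 ≡ 1 (mod 10). ✓

Final answer: 3^(−1) ≡ 7 (mod 10)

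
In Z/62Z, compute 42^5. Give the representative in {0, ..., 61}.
6

Use repeated squaring. Binary(5) = 101. Walk through the bits of the exponent 5 left-to-right: at each bit after the leading one, square the running value, then multiply by 42 if the bit is 1 (always reducing mod 62):
  bit 1 = 1 (leading): start with 42.
  bit 2 = 0: square 42^2 = 1764 ≡ 28 (mod 62).
  bit 3 = 1: square 28^2 = 784 ≡ 40; bit is 1, so multiply 40·42 = 1680 ≡ 6 (mod 62).
Final value: 42^5 ≡ 6 (mod 62).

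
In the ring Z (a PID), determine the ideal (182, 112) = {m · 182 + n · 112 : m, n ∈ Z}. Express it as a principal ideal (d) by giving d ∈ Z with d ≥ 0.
(182, 112) = (14); d = 14

In the PID Z, (a, b) is generated by gcd(a, b). Compute gcd(182, 112) with the extended Euclidean algorithm, tracking rows (r, s, t) with s·182 + t·112 = r:
  row A: (182, 1, 0)   [1·182 + 0·112 = 182]
  row B: (112, 0, 1)   [0·182 + 1·112 = 112]
  182 = 1·112 + 70   → row C = row A − 1·row B = (70, 1, −1)   [check: 1·182 − 1·112 = 70]
  112 = 1·70 + 42   → row D = row B − 1·row C = (42, −1, 2)   [check: −1·182 + 2·112 = 42]
  70 = 1·42 + 28   → row E = row C − 1·row D = (28, 2, −3)   [check: 2·182 − 3·112 = 28]
  42 = 1·28 + 14   → row F = row D − 1·row E = (14, −3, 5)   [check: −3·182 + 5·112 = 14]
  28 = 2·14 + 0   → remainder 0, stop. gcd = 14 (last nonzero row F).
So gcd(182, 112) = 14, with Bézout identity −3·182 + 5·112 = 14. Containment (⊇): the Bézout identity exhibits 14 as an element of (182, 112), giving (14) ⊆ (182, 112). Containment (⊆): since 14 | 182 and 14 | 112 (182 = 14·13, 112 = 14·8), every Z-linear combination of 182 and 112 is divisible by 14, so (182, 112) ⊆ (14). Therefore (182, 112) = (14), d = 14.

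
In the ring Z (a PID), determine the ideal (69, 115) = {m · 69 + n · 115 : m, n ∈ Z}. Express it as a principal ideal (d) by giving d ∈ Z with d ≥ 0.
In the PID Z, (a, b) is generated by gcd(a, b). Compute gcd(115, 69) with the extended Euclidean algorithm, tracking rows (r, s, t) with s·115 + t·69 = r:
  row A: (115, 1, 0)   [1·115 + 0·69 = 115]
  row B: (69, 0, 1)   [0·115 + 1·69 = 69]
  115 = 1·69 + 46   → row C = row A − 1·row B = (46, 1, −1)   [check: 1·115 − 1·69 = 46]
  69 = 1·46 + 23   → row D = row B − 1·row C = (23, −1, 2)   [check: −1·115 + 2·69 = 23]
  46 = 2·23 + 0   → remainder 0, stop. gcd = 23 (last nonzero row D).
So gcd(69, 115) = 23, with Bézout identity −1·115 + 2·69 = 23. Containment (⊇): the Bézout identity exhibits 23 as an element of (69, 115), giving (23) ⊆ (69, 115). Containment (⊆): since 23 | 69 and 23 | 115 (69 = 23·3, 115 = 23·5), every Z-linear combination of 69 and 115 is divisible by 23, so (69, 115) ⊆ (23). Therefore (69, 115) = (23), d = 23.

Final answer: (69, 115) = (23); d = 23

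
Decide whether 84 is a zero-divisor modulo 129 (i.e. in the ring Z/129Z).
YES

gcd(84, 129) = 3 > 1, so 84 is not a unit in Z/129Z. In Z/nZ every nonzero non-unit is a zero-divisor: explicitly, take b = 129/gcd = 43 ≠ 0 (mod 129); then 84·43 = 3612 = 28·129, i.e. 84·43 ≡ 0 (mod 129). So 84 is a zero-divisor.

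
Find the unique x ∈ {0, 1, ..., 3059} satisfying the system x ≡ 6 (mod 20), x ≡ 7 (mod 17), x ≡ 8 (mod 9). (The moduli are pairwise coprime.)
x ≡ 1826 (mod 3060); the representative in [0, 3060) is 1826

The moduli 20, 17, 9 are pairwise coprime, so by the CRT there is a unique solution mod 20·17·9 = 3060.
Solve by successive substitution. Start with x ≡ 6 (mod 20).
  Combine with x ≡ 7 (mod 17): write x = 6 + 20·t and require 6 + 20·t ≡ 7 (mod 17), i.e. 20·t ≡ 7 − 6 ≡ 1 (mod 17). Since 20^(−1) ≡ 6 (mod 17) (20 ≡ 3 (mod 17)), t ≡ 6·1 ≡ 6 (mod 17). So x ≡ 6 + 20·6 = 126 (mod 340).
  Combine with x ≡ 8 (mod 9): write x = 126 + 340·t and require 126 + 340·t ≡ 8 (mod 9), i.e. 340·t ≡ 8 − 126 ≡ 8 (mod 9). Since 340^(−1) ≡ 4 (mod 9) (340 ≡ 7 (mod 9)), t ≡ 4·8 ≡ 5 (mod 9). So x ≡ 126 + 340·5 = 1826 (mod 3060).
Unique solution in [0, 3060): x = 1826.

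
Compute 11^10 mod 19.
Use repeated squaring. Binary(10) = 1010. Walk through the bits of the exponent 10 left-to-right: at each bit after the leading one, square the running value, then multiply by 11 if the bit is 1 (always reducing mod 19):
  bit 1 = 1 (leading): start with 11.
  bit 2 = 0: square 11^2 = 121 ≡ 7 (mod 19).
  bit 3 = 1: square 7^2 = 49 ≡ 11; bit is 1, so multiply 11·11 = 121 ≡ 7 (mod 19).
  bit 4 = 0: square 7^2 = 49 ≡ 11 (mod 19).
Final value: 11^10 ≡ 11 (mod 19).

Final answer: 11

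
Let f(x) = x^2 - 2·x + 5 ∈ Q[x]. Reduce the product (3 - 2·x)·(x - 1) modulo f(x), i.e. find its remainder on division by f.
First multiply in Q[x] without reducing: a · b = -2·x^2 + 5·x - 3. Now divide by f(x) = x^2 - 2·x + 5, eliminating the leading term at each step:
  leading term -2·x^2: subtract (-2)·f(x) = -2·x^2 + 4·x - 10, leaving x + 7
The degree is now < 2, so this is the remainder. Hence a · b ≡ x + 7 in Q[x]/(f).

Final answer: a · b ≡ x + 7 (mod f(x))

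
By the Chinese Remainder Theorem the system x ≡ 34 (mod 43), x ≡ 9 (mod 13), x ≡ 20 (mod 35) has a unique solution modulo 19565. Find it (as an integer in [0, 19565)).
The moduli 43, 13, 35 are pairwise coprime, so by the CRT there is a unique solution mod 43·13·35 = 19565.
Solve by successive substitution. Start with x ≡ 34 (mod 43).
  Combine with x ≡ 9 (mod 13): write x = 34 + 43·t and require 34 + 43·t ≡ 9 (mod 13), i.e. 43·t ≡ 9 − 34 ≡ 1 (mod 13). Since 43^(−1) ≡ 10 (mod 13) (43 ≡ 4 (mod 13)), t ≡ 10·1 ≡ 10 (mod 13). So x ≡ 34 + 43·10 = 464 (mod 559).
  Combine with x ≡ 20 (mod 35): write x = 464 + 559·t and require 464 + 559·t ≡ 20 (mod 35), i.e. 559·t ≡ 20 − 464 ≡ 11 (mod 35). Since 559^(−1) ≡ 34 (mod 35) (559 ≡ 34 (mod 35)), t ≡ 34·11 ≡ 24 (mod 35). So x ≡ 464 + 559·24 = 13880 (mod 19565).
Unique solution in [0, 19565): x = 13880.

Final answer: x ≡ 13880 (mod 19565); the representative in [0, 19565) is 13880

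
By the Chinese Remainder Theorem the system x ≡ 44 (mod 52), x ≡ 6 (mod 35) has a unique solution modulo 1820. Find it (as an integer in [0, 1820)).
x ≡ 356 (mod 1820); the representative in [0, 1820) is 356

The moduli 52, 35 are pairwise coprime, so by the CRT there is a unique solution mod 52·35 = 1820.
Solve by successive substitution. Start with x ≡ 44 (mod 52).
  Combine with x ≡ 6 (mod 35): write x = 44 + 52·t and require 44 + 52·t ≡ 6 (mod 35), i.e. 52·t ≡ 6 − 44 ≡ 32 (mod 35). Since 52^(−1) ≡ 33 (mod 35) (52 ≡ 17 (mod 35)), t ≡ 33·32 ≡ 6 (mod 35). So x ≡ 44 + 52·6 = 356 (mod 1820).
Unique solution in [0, 1820): x = 356.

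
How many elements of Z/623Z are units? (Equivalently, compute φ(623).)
Z/623Z has φ(623) = 528 units

An element a ∈ Z/623Z is a unit iff gcd(a, 623) = 1, so the number of units is φ(623). φ is multiplicative, with φ(p^e) = p^e − p^(e−1). Factorise 623 = 7 · 89. Then
  φ(623) = (7 − 1) · (89 − 1) = 6 · 88 = 528.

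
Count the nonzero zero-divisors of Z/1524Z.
Z/1524Z has 1019 nonzero zero-divisors

In Z/1524Z each nonzero element is either a unit (gcd with 1524 is 1) or a zero-divisor (gcd > 1). The number of units is φ(1524): factorise 1524 = 2^2 · 3 · 127, so φ(1524) = (2^2 − 2^1) · (3 − 1) · (127 − 1) = 2 · 2 · 126 = 504. The nonzero elements number 1524 − 1 = 1523. Hence the nonzero zero-divisors number 1523 − 504 = 1019.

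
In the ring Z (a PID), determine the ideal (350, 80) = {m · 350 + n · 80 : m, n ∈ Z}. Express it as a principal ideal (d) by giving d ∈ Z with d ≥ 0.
(350, 80) = (10); d = 10

In the PID Z, (a, b) is generated by gcd(a, b). Compute gcd(350, 80) with the extended Euclidean algorithm, tracking rows (r, s, t) with s·350 + t·80 = r:
  row A: (350, 1, 0)   [1·350 + 0·80 = 350]
  row B: (80, 0, 1)   [0·350 + 1·80 = 80]
  350 = 4·80 + 30   → row C = row A − 4·row B = (30, 1, −4)   [check: 1·350 − 4·80 = 30]
  80 = 2·30 + 20   → row D = row B − 2·row C = (20, −2, 9)   [check: −2·350 + 9·80 = 20]
  30 = 1·20 + 10   → row E = row C − 1·row D = (10, 3, −13)   [check: 3·350 − 13·80 = 10]
  20 = 2·10 + 0   → remainder 0, stop. gcd = 10 (last nonzero row E).
So gcd(350, 80) = 10, with Bézout identity 3·350 − 13·80 = 10. Containment (⊇): the Bézout identity exhibits 10 as an element of (350, 80), giving (10) ⊆ (350, 80). Containment (⊆): since 10 | 350 and 10 | 80 (350 = 10·35, 80 = 10·8), every Z-linear combination of 350 and 80 is divisible by 10, so (350, 80) ⊆ (10). Therefore (350, 80) = (10), d = 10.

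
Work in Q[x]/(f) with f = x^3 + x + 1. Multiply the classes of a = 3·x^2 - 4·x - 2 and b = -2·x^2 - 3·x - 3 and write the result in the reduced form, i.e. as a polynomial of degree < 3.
a · b ≡ 13·x^2 + 25·x + 7 (mod f(x))

First multiply in Q[x] without reducing: a · b = -6·x^4 - x^3 + 7·x^2 + 18·x + 6. Now divide by f(x) = x^3 + x + 1, eliminating the leading term at each step:
  leading term -6·x^4: subtract (-6·x)·f(x) = -6·x^4 - 6·x^2 - 6·x, leaving -x^3 + 13·x^2 + 24·x + 6
  leading term -x^3: subtract (-1)·f(x) = -x^3 - x - 1, leaving 13·x^2 + 25·x + 7
The degree is now < 3, so this is the remainder. Hence a · b ≡ 13·x^2 + 25·x + 7 in Q[x]/(f).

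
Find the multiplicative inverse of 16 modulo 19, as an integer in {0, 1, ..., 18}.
16^(−1) ≡ 6 (mod 19)

Apply the extended Euclidean algorithm to (19, 16), tracking rows (r, s, t) with s·19 + t·16 = r. Each division r_prev = q·r_cur + r_new produces the new row as (previous row) − q·(current row):
  row A: (19, 1, 0)   [1·19 + 0·16 = 19]
  row B: (16, 0, 1)   [0·19 + 1·16 = 16]
  19 = 1·16 + 3   → row C = row A − 1·row B = (3, 1, −1)   [check: 1·19 − 1·16 = 3]
  16 = 5·3 + 1   → row D = row B − 5·row C = (1, −5, 6)   [check: −5·19 + 6·16 = 1]
  3 = 3·1 + 0   → remainder 0, stop. gcd = 1 (last nonzero row D).
The gcd is 1, so 16 is invertible mod 19. The last nonzero row gives −5·19 + 6·16 = 1, so t = 6. So 16^(−1) ≡ 6 (mod 19). Verify: 16 · 6 = 96 ≡ 1 (mod 19). ✓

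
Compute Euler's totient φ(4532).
φ(4532) = 2040

φ is multiplicative, with φ(p^e) = p^e − p^(e−1). Factorise 4532 = 2^2 · 11 · 103. Then
  φ(4532) = (2^2 − 2^1) · (11 − 1) · (103 − 1) = 2 · 10 · 102 = 2040.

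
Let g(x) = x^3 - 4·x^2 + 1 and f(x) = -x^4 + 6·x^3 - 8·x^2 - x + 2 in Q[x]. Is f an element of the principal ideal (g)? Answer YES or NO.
YES

In Q[x] the ideal (g) consists of all multiples of g, so f ∈ (g) iff g | f, i.e. iff the remainder of f on division by g is 0. Divide f by g (g is monic, so eliminate the leading term of the running remainder at each step):
  leading term -x^4: subtract (-x)·g(x) = -x^4 + 4·x^3 - x, leaving 2·x^3 - 8·x^2 + 2
  leading term 2·x^3: subtract (2)·g(x) = 2·x^3 - 8·x^2 + 2, leaving 0
The remainder is 0, so f(x) = g(x) · h(x) with h(x) = 2 - x. Hence g | f, i.e. f ∈ (g).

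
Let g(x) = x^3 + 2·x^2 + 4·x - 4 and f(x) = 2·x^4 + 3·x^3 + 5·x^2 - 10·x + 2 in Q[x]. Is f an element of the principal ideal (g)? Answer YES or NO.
NO

In Q[x] the ideal (g) consists of all multiples of g, so f ∈ (g) iff g | f, i.e. iff the remainder of f on division by g is 0. Divide f by g (g is monic, so eliminate the leading term of the running remainder at each step):
  leading term 2·x^4: subtract (2·x)·g(x) = 2·x^4 + 4·x^3 + 8·x^2 - 8·x, leaving -x^3 - 3·x^2 - 2·x + 2
  leading term -x^3: subtract (-1)·g(x) = -x^3 - 2·x^2 - 4·x + 4, leaving -x^2 + 2·x - 2
The remainder r(x) = -x^2 + 2·x - 2 ≠ 0 (and deg r < deg g), so g ∤ f, i.e. f ∉ (g).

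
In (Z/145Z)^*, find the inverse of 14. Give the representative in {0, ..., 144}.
Apply the extended Euclidean algorithm to (145, 14), tracking rows (r, s, t) with s·145 + t·14 = r. Each division r_prev = q·r_cur + r_new produces the new row as (previous row) − q·(current row):
  row A: (145, 1, 0)   [1·145 + 0·14 = 145]
  row B: (14, 0, 1)   [0·145 + 1·14 = 14]
  145 = 10·14 + 5   → row C = row A − 10·row B = (5, 1, −10)   [check: 1·145 − 10·14 = 5]
  14 = 2·5 + 4   → row D = row B − 2·row C = (4, −2, 21)   [check: −2·145 + 21·14 = 4]
  5 = 1·4 + 1   → row E = row C − 1·row D = (1, 3, −31)   [check: 3·145 − 31·14 = 1]
  4 = 4·1 + 0   → remainder 0, stop. gcd = 1 (last nonzero row E).
The gcd is 1, so 14 is invertible mod 145. The last nonzero row gives 3·145 − 31·14 = 1, so t = −31. So 14^(−1) ≡ −31 ≡ 114 (mod 145). Verify: 14 · 114 = 1596 ≡ 1 (mod 145). ✓

Final answer: 14^(−1) ≡ 114 (mod 145)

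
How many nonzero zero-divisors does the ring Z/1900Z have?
In Z/1900Z each nonzero element is either a unit (gcd with 1900 is 1) or a zero-divisor (gcd > 1). The number of units is φ(1900): factorise 1900 = 2^2 · 5^2 · 19, so φ(1900) = (2^2 − 2^1) · (5^2 − 5^1) · (19 − 1) = 2 · 20 · 18 = 720. The nonzero elements number 1900 − 1 = 1899. Hence the nonzero zero-divisors number 1899 − 720 = 1179.

Final answer: Z/1900Z has 1179 nonzero zero-divisors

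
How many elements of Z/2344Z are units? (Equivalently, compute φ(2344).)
Z/2344Z has φ(2344) = 1168 units

An element a ∈ Z/2344Z is a unit iff gcd(a, 2344) = 1, so the number of units is φ(2344). φ is multiplicative, with φ(p^e) = p^e − p^(e−1). Factorise 2344 = 2^3 · 293. Then
  φ(2344) = (2^3 − 2^2) · (293 − 1) = 4 · 292 = 1168.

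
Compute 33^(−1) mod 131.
Apply the extended Euclidean algorithm to (131, 33), tracking rows (r, s, t) with s·131 + t·33 = r. Each division r_prev = q·r_cur + r_new produces the new row as (previous row) − q·(current row):
  row A: (131, 1, 0)   [1·131 + 0·33 = 131]
  row B: (33, 0, 1)   [0·131 + 1·33 = 33]
  131 = 3·33 + 32   → row C = row A − 3·row B = (32, 1, −3)   [check: 1·131 − 3·33 = 32]
  33 = 1·32 + 1   → row D = row B − 1·row C = (1, −1, 4)   [check: −1·131 + 4·33 = 1]
  32 = 32·1 + 0   → remainder 0, stop. gcd = 1 (last nonzero row D).
The gcd is 1, so 33 is invertible mod 131. The last nonzero row gives −1·131 + 4·33 = 1, so t = 4. So 33^(−1) ≡ 4 (mod 131). Verify: 33 · 4 = 132 ≡ 1 (mod 131). ✓

Final answer: 33^(−1) ≡ 4 (mod 131)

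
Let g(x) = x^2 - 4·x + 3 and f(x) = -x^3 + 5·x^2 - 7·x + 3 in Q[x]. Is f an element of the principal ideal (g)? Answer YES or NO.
YES

In Q[x] the ideal (g) consists of all multiples of g, so f ∈ (g) iff g | f, i.e. iff the remainder of f on division by g is 0. Divide f by g (g is monic, so eliminate the leading term of the running remainder at each step):
  leading term -x^3: subtract (-x)·g(x) = -x^3 + 4·x^2 - 3·x, leaving x^2 - 4·x + 3
  leading term x^2: subtract (1)·g(x) = x^2 - 4·x + 3, leaving 0
The remainder is 0, so f(x) = g(x) · h(x) with h(x) = 1 - x. Hence g | f, i.e. f ∈ (g).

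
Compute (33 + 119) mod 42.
26

Reduce the summands first: 119 ≡ 35 (mod 42), so 33 + 119 ≡ 33 + 35 (mod 42). 33 + 35 = 68; 68 = 1·42 + 26, so (33 + 119) mod 42 = 26.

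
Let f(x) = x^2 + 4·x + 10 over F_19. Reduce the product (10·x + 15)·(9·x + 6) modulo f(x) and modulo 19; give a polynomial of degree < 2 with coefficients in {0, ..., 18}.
a · b ≡ 6·x + 7 (mod f(x))

Multiply as integer polynomials: a · b = 90·x^2 + 195·x + 90. Reducing coefficients mod 19: a · b ≡ 14·x^2 + 5·x + 14. Now divide by f(x) = x^2 + 4·x + 10 in F_19[x], eliminating the leading term at each step:
  leading term 14·x^2: subtract (14)·f(x) = 14·x^2 + 18·x + 7, leaving 6·x + 7 (coefficients mod 19)
The degree is now < 2, so this is the remainder. Hence a · b ≡ 6·x + 7 in F_19[x]/(f).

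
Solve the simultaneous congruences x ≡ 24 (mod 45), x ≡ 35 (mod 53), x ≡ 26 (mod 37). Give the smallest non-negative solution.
The moduli 45, 53, 37 are pairwise coprime, so by the CRT there is a unique solution mod 45·53·37 = 88245.
Solve by successive substitution. Start with x ≡ 24 (mod 45).
  Combine with x ≡ 35 (mod 53): write x = 24 + 45·t and require 24 + 45·t ≡ 35 (mod 53), i.e. 45·t ≡ 35 − 24 ≡ 11 (mod 53). Since 45^(−1) ≡ 33 (mod 53), t ≡ 33·11 ≡ 45 (mod 53). So x ≡ 24 + 45·45 = 2049 (mod 2385).
  Combine with x ≡ 26 (mod 37): write x = 2049 + 2385·t and require 2049 + 2385·t ≡ 26 (mod 37), i.e. 2385·t ≡ 26 − 2049 ≡ 12 (mod 37). Since 2385^(−1) ≡ 24 (mod 37) (2385 ≡ 17 (mod 37)), t ≡ 24·12 ≡ 29 (mod 37). So x ≡ 2049 + 2385·29 = 71214 (mod 88245).
Unique solution in [0, 88245): x = 71214.

Final answer: x ≡ 71214 (mod 88245); the representative in [0, 88245) is 71214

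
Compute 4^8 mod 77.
9

Use repeated squaring. Binary(8) = 1000. Walk through the bits of the exponent 8 left-to-right: at each bit after the leading one, square the running value, then multiply by 4 if the bit is 1 (always reducing mod 77):
  bit 1 = 1 (leading): start with 4.
  bit 2 = 0: square 4^2 = 16 (mod 77).
  bit 3 = 0: square 16^2 = 256 ≡ 25 (mod 77).
  bit 4 = 0: square 25^2 = 625 ≡ 9 (mod 77).
Final value: 4^8 ≡ 9 (mod 77).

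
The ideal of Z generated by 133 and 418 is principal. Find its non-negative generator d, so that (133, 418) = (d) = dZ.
(133, 418) = (19); d = 19

In the PID Z, (a, b) is generated by gcd(a, b). Compute gcd(418, 133) with the extended Euclidean algorithm, tracking rows (r, s, t) with s·418 + t·133 = r:
  row A: (418, 1, 0)   [1·418 + 0·133 = 418]
  row B: (133, 0, 1)   [0·418 + 1·133 = 133]
  418 = 3·133 + 19   → row C = row A − 3·row B = (19, 1, −3)   [check: 1·418 − 3·133 = 19]
  133 = 7·19 + 0   → remainder 0, stop. gcd = 19 (last nonzero row C).
So gcd(133, 418) = 19, with Bézout identity 1·418 − 3·133 = 19. Containment (⊇): the Bézout identity exhibits 19 as an element of (133, 418), giving (19) ⊆ (133, 418). Containment (⊆): since 19 | 133 and 19 | 418 (133 = 19·7, 418 = 19·22), every Z-linear combination of 133 and 418 is divisible by 19, so (133, 418) ⊆ (19). Therefore (133, 418) = (19), d = 19.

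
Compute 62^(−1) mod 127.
62^(−1) ≡ 84 (mod 127)

Apply the extended Euclidean algorithm to (127, 62), tracking rows (r, s, t) with s·127 + t·62 = r. Each division r_prev = q·r_cur + r_new produces the new row as (previous row) − q·(current row):
  row A: (127, 1, 0)   [1·127 + 0·62 = 127]
  row B: (62, 0, 1)   [0·127 + 1·62 = 62]
  127 = 2·62 + 3   → row C = row A − 2·row B = (3, 1, −2)   [check: 1·127 − 2·62 = 3]
  62 = 20·3 + 2   → row D = row B − 20·row C = (2, −20, 41)   [check: −20·127 + 41·62 = 2]
  3 = 1·2 + 1   → row E = row C − 1·row D = (1, 21, −43)   [check: 21·127 − 43·62 = 1]
  2 = 2·1 + 0   → remainder 0, stop. gcd = 1 (last nonzero row E).
The gcd is 1, so 62 is invertible mod 127. The last nonzero row gives 21·127 − 43·62 = 1, so t = −43. So 62^(−1) ≡ −43 ≡ 84 (mod 127). Verify: 62 · 84 = 5208 ≡ 1 (mod 127). ✓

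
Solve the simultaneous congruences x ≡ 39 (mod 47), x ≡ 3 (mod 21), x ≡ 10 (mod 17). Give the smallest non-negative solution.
x ≡ 9768 (mod 16779); the representative in [0, 16779) is 9768

The moduli 47, 21, 17 are pairwise coprime, so by the CRT there is a unique solution mod 47·21·17 = 16779.
Solve by successive substitution. Start with x ≡ 39 (mod 47).
  Combine with x ≡ 3 (mod 21): write x = 39 + 47·t and require 39 + 47·t ≡ 3 (mod 21), i.e. 47·t ≡ 3 − 39 ≡ 6 (mod 21). Since 47^(−1) ≡ 17 (mod 21) (47 ≡ 5 (mod 21)), t ≡ 17·6 ≡ 18 (mod 21). So x ≡ 39 + 47·18 = 885 (mod 987).
  Combine with x ≡ 10 (mod 17): write x = 885 + 987·t and require 885 + 987·t ≡ 10 (mod 17), i.e. 987·t ≡ 10 − 885 ≡ 9 (mod 17). Since 987^(−1) ≡ 1 (mod 17) (987 ≡ 1 (mod 17)), t ≡ 1·9 ≡ 9 (mod 17). So x ≡ 885 + 987·9 = 9768 (mod 16779).
Unique solution in [0, 16779): x = 9768.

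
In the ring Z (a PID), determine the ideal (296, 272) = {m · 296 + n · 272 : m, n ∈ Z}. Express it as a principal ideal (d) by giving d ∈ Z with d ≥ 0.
In the PID Z, (a, b) is generated by gcd(a, b). Compute gcd(296, 272) with the extended Euclidean algorithm, tracking rows (r, s, t) with s·296 + t·272 = r:
  row A: (296, 1, 0)   [1·296 + 0·272 = 296]
  row B: (272, 0, 1)   [0·296 + 1·272 = 272]
  296 = 1·272 + 24   → row C = row A − 1·row B = (24, 1, −1)   [check: 1·296 − 1·272 = 24]
  272 = 11·24 + 8   → row D = row B − 11·row C = (8, −11, 12)   [check: −11·296 + 12·272 = 8]
  24 = 3·8 + 0   → remainder 0, stop. gcd = 8 (last nonzero row D).
So gcd(296, 272) = 8, with Bézout identity −11·296 + 12·272 = 8. Containment (⊇): the Bézout identity exhibits 8 as an element of (296, 272), giving (8) ⊆ (296, 272). Containment (⊆): since 8 | 296 and 8 | 272 (296 = 8·37, 272 = 8·34), every Z-linear combination of 296 and 272 is divisible by 8, so (296, 272) ⊆ (8). Therefore (296, 272) = (8), d = 8.

Final answer: (296, 272) = (8); d = 8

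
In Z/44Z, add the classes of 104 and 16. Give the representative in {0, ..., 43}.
Reduce the summands first: 104 ≡ 16 (mod 44), so 104 + 16 ≡ 16 + 16 (mod 44). 16 + 16 = 32; 32 = 0·44 + 32, so (104 + 16) mod 44 = 32.

Final answer: 32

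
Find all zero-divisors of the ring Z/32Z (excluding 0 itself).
nonzero zero-divisors of Z/32Z = {2, 4, 6, 8, 10, 12, 14, 16, 18, 20, 22, 24, 26, 28, 30}

An element a ∈ Z/32Z (with a ≠ 0) is a zero-divisor iff gcd(a, 32) > 1 (because a is a unit precisely when gcd(a, n) = 1, and in Z/nZ every nonzero, non-unit element is a zero-divisor). Scan a = 1, ..., 31 and keep those with gcd(a, 32) > 1:
  gcd(2, 32) = 2, gcd(4, 32) = 4, gcd(6, 32) = 2, gcd(8, 32) = 8, gcd(10, 32) = 2, gcd(12, 32) = 4, gcd(14, 32) = 2, gcd(16, 32) = 16, gcd(18, 32) = 2, gcd(20, 32) = 4, gcd(22, 32) = 2, gcd(24, 32) = 8, gcd(26, 32) = 2, gcd(28, 32) = 4, gcd(30, 32) = 2.
All other a ∈ {1, ..., 31} have gcd(a, 32) = 1 and are units. So the nonzero zero-divisors are exactly the 15 values of a appearing in this scan.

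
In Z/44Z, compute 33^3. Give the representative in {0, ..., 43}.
Use repeated squaring. Binary(3) = 11. Walk through the bits of the exponent 3 left-to-right: at each bit after the leading one, square the running value, then multiply by 33 if the bit is 1 (always reducing mod 44):
  bit 1 = 1 (leading): start with 33.
  bit 2 = 1: square 33^2 = 1089 ≡ 33; bit is 1, so multiply 33·33 = 1089 ≡ 33 (mod 44).
Final value: 33^3 ≡ 33 (mod 44).

Final answer: 33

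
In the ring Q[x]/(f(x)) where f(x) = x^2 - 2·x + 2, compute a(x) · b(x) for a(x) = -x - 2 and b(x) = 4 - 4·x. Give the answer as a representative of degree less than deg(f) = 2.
a · b ≡ 12·x - 16 (mod f(x))

First multiply in Q[x] without reducing: a · b = 4·x^2 + 4·x - 8. Now divide by f(x) = x^2 - 2·x + 2, eliminating the leading term at each step:
  leading term 4·x^2: subtract (4)·f(x) = 4·x^2 - 8·x + 8, leaving 12·x - 16
The degree is now < 2, so this is the remainder. Hence a · b ≡ 12·x - 16 in Q[x]/(f).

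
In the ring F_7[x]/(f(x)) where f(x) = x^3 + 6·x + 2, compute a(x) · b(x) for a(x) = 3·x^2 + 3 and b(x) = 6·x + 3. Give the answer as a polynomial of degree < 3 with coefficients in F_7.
a · b ≡ 2·x^2 + x + 1 (mod f(x))

Multiply as integer polynomials: a · b = 18·x^3 + 9·x^2 + 18·x + 9. Reducing coefficients mod 7: a · b ≡ 4·x^3 + 2·x^2 + 4·x + 2. Now divide by f(x) = x^3 + 6·x + 2 in F_7[x], eliminating the leading term at each step:
  leading term 4·x^3: subtract (4)·f(x) = 4·x^3 + 3·x + 1, leaving 2·x^2 + x + 1 (coefficients mod 7)
The degree is now < 3, so this is the remainder. Hence a · b ≡ 2·x^2 + x + 1 in F_7[x]/(f).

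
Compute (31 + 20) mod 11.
7

Reduce the summands first: 31 ≡ 9, 20 ≡ 9 (mod 11), so 31 + 20 ≡ 9 + 9 (mod 11). 9 + 9 = 18; 18 = 1·11 + 7, so (31 + 20) mod 11 = 7.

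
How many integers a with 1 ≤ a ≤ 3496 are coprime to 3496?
The number of a ∈ {1, ..., 3496} with gcd(a, 3496) = 1 is by definition Euler's totient φ(3496). φ is multiplicative, with φ(p^e) = p^e − p^(e−1). Factorise 3496 = 2^3 · 19 · 23. Then
  φ(3496) = (2^3 − 2^2) · (19 − 1) · (23 − 1) = 4 · 18 · 22 = 1584.
So there are 1584 such integers.

Final answer: 1584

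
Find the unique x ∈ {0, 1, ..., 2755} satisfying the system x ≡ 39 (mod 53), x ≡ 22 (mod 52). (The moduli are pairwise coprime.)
The moduli 53, 52 are pairwise coprime, so by the CRT there is a unique solution mod 53·52 = 2756.
Solve by successive substitution. Start with x ≡ 39 (mod 53).
  Combine with x ≡ 22 (mod 52): write x = 39 + 53·t and require 39 + 53·t ≡ 22 (mod 52), i.e. 53·t ≡ 22 − 39 ≡ 35 (mod 52). Since 53^(−1) ≡ 1 (mod 52) (53 ≡ 1 (mod 52)), t ≡ 1·35 ≡ 35 (mod 52). So x ≡ 39 + 53·35 = 1894 (mod 2756).
Unique solution in [0, 2756): x = 1894.

Final answer: x ≡ 1894 (mod 2756); the representative in [0, 2756) is 1894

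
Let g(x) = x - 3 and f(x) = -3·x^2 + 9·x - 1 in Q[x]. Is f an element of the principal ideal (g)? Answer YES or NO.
NO

In Q[x] the ideal (g) consists of all multiples of g, so f ∈ (g) iff g | f, i.e. iff the remainder of f on division by g is 0. Divide f by g (g is monic, so eliminate the leading term of the running remainder at each step):
  leading term -3·x^2: subtract (-3·x)·g(x) = -3·x^2 + 9·x, leaving -1
The remainder r(x) = -1 ≠ 0 (and deg r < deg g), so g ∤ f, i.e. f ∉ (g).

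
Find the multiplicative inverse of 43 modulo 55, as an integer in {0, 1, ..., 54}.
43^(−1) ≡ 32 (mod 55)

Apply the extended Euclidean algorithm to (55, 43), tracking rows (r, s, t) with s·55 + t·43 = r. Each division r_prev = q·r_cur + r_new produces the new row as (previous row) − q·(current row):
  row A: (55, 1, 0)   [1·55 + 0·43 = 55]
  row B: (43, 0, 1)   [0·55 + 1·43 = 43]
  55 = 1·43 + 12   → row C = row A − 1·row B = (12, 1, −1)   [check: 1·55 − 1·43 = 12]
  43 = 3·12 + 7   → row D = row B − 3·row C = (7, −3, 4)   [check: −3·55 + 4·43 = 7]
  12 = 1·7 + 5   → row E = row C − 1·row D = (5, 4, −5)   [check: 4·55 − 5·43 = 5]
  7 = 1·5 + 2   → row F = row D − 1·row E = (2, −7, 9)   [check: −7·55 + 9·43 = 2]
  5 = 2·2 + 1   → row G = row E − 2·row F = (1, 18, −23)   [check: 18·55 − 23·43 = 1]
  2 = 2·1 + 0   → remainder 0, stop. gcd = 1 (last nonzero row G).
The gcd is 1, so 43 is invertible mod 55. The last nonzero row gives 18·55 − 23·43 = 1, so t = −23. So 43^(−1) ≡ −23 ≡ 32 (mod 55). Verify: 43 · 32 = 1376 ≡ 1 (mod 55). ✓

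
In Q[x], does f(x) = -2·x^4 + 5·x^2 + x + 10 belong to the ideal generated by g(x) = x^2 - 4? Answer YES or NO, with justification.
NO

In Q[x] the ideal (g) consists of all multiples of g, so f ∈ (g) iff g | f, i.e. iff the remainder of f on division by g is 0. Divide f by g (g is monic, so eliminate the leading term of the running remainder at each step):
  leading term -2·x^4: subtract (-2·x^2)·g(x) = -2·x^4 + 8·x^2, leaving -3·x^2 + x + 10
  leading term -3·x^2: subtract (-3)·g(x) = 12 - 3·x^2, leaving x - 2
The remainder r(x) = x - 2 ≠ 0 (and deg r < deg g), so g ∤ f, i.e. f ∉ (g).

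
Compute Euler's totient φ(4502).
φ(4502) = 2250

φ is multiplicative, with φ(p^e) = p^e − p^(e−1). Factorise 4502 = 2 · 2251. Then
  φ(4502) = (2 − 1) · (2251 − 1) = 1 · 2250 = 2250.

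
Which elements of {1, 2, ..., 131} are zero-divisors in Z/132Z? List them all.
nonzero zero-divisors of Z/132Z = {2, 3, 4, 6, 8, 9, 10, 11, 12, 14, 15, 16, 18, 20, 21, 22, 24, 26, 27, 28, 30, 32, 33, 34, 36, 38, 39, 40, 42, 44, 45, 46, 48, 50, 51, 52, 54, 55, 56, 57, 58, 60, 62, 63, 64, 66, 68, 69, 70, 72, 74, 75, 76, 77, 78, 80, 81, 82, 84, 86, 87, 88, 90, 92, 93, 94, 96, 98, 99, 100, 102, 104, 105, 106, 108, 110, 111, 112, 114, 116, 117, 118, 120, 121, 122, 123, 124, 126, 128, 129, 130}

An element a ∈ Z/132Z (with a ≠ 0) is a zero-divisor iff gcd(a, 132) > 1 (because a is a unit precisely when gcd(a, n) = 1, and in Z/nZ every nonzero, non-unit element is a zero-divisor). Scan a = 1, ..., 131 and keep those with gcd(a, 132) > 1:
  gcd(2, 132) = 2, gcd(3, 132) = 3, gcd(4, 132) = 4, gcd(6, 132) = 6, gcd(8, 132) = 4, gcd(9, 132) = 3, gcd(10, 132) = 2, gcd(11, 132) = 11, gcd(12, 132) = 12, gcd(14, 132) = 2, gcd(15, 132) = 3, gcd(16, 132) = 4, gcd(18, 132) = 6, gcd(20, 132) = 4, gcd(21, 132) = 3, gcd(22, 132) = 22, gcd(24, 132) = 12, gcd(26, 132) = 2, gcd(27, 132) = 3, gcd(28, 132) = 4, gcd(30, 132) = 6, gcd(32, 132) = 4, gcd(33, 132) = 33, gcd(34, 132) = 2, gcd(36, 132) = 12, gcd(38, 132) = 2, gcd(39, 132) = 3, gcd(40, 132) = 4, gcd(42, 132) = 6, gcd(44, 132) = 44, gcd(45, 132) = 3, gcd(46, 132) = 2, gcd(48, 132) = 12, gcd(50, 132) = 2, gcd(51, 132) = 3, gcd(52, 132) = 4, gcd(54, 132) = 6, gcd(55, 132) = 11, gcd(56, 132) = 4, gcd(57, 132) = 3, gcd(58, 132) = 2, gcd(60, 132) = 12, gcd(62, 132) = 2, gcd(63, 132) = 3, gcd(64, 132) = 4, gcd(66, 132) = 66, gcd(68, 132) = 4, gcd(69, 132) = 3, gcd(70, 132) = 2, gcd(72, 132) = 12, gcd(74, 132) = 2, gcd(75, 132) = 3, gcd(76, 132) = 4, gcd(77, 132) = 11, gcd(78, 132) = 6, gcd(80, 132) = 4, gcd(81, 132) = 3, gcd(82, 132) = 2, gcd(84, 132) = 12, gcd(86, 132) = 2, gcd(87, 132) = 3, gcd(88, 132) = 44, gcd(90, 132) = 6, gcd(92, 132) = 4, gcd(93, 132) = 3, gcd(94, 132) = 2, gcd(96, 132) = 12, gcd(98, 132) = 2, gcd(99, 132) = 33, gcd(100, 132) = 4, gcd(102, 132) = 6, gcd(104, 132) = 4, gcd(105, 132) = 3, gcd(106, 132) = 2, gcd(108, 132) = 12, gcd(110, 132) = 22, gcd(111, 132) = 3, gcd(112, 132) = 4, gcd(114, 132) = 6, gcd(116, 132) = 4, gcd(117, 132) = 3, gcd(118, 132) = 2, gcd(120, 132) = 12, gcd(121, 132) = 11, gcd(122, 132) = 2, gcd(123, 132) = 3, gcd(124, 132) = 4, gcd(126, 132) = 6, gcd(128, 132) = 4, gcd(129, 132) = 3, gcd(130, 132) = 2.
All other a ∈ {1, ..., 131} have gcd(a, 132) = 1 and are units. So the nonzero zero-divisors are exactly the 91 values of a appearing in this scan.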